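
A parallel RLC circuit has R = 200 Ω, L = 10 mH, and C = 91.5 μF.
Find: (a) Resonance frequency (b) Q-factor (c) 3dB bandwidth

Step 1 — Resonance: ω₀ = 1/√(LC) = 1/√(0.01·9.15e-05) = 1045 rad/s.
Step 2 — f₀ = ω₀/(2π) = 166.4 Hz.
Step 3 — Parallel Q: Q = R/(ω₀L) = 200/(1045·0.01) = 19.13.
Step 4 — Bandwidth: Δω = ω₀/Q = 54.64 rad/s; BW = Δω/(2π) = 8.697 Hz.

(a) f₀ = 166.4 Hz  (b) Q = 19.13  (c) BW = 8.697 Hz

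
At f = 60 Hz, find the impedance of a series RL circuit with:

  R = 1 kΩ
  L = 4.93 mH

Step 1 — Angular frequency: ω = 2π·f = 2π·60 = 377 rad/s.
Step 2 — Component impedances:
  R: Z = R = 1000 Ω
  L: Z = jωL = j·377·0.00493 = 0 + j1.859 Ω
Step 3 — Series combination: Z_total = R + L = 1000 + j1.859 Ω = 1000∠0.1° Ω.

Z = 1000 + j1.859 Ω = 1000∠0.1° Ω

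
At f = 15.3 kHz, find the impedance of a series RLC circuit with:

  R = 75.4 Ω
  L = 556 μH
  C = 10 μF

Step 1 — Angular frequency: ω = 2π·f = 2π·1.53e+04 = 9.613e+04 rad/s.
Step 2 — Component impedances:
  R: Z = R = 75.4 Ω
  L: Z = jωL = j·9.613e+04·0.000556 = 0 + j53.45 Ω
  C: Z = 1/(jωC) = -j/(ω·C) = 0 - j1.04 Ω
Step 3 — Series combination: Z_total = R + L + C = 75.4 + j52.41 Ω = 91.83∠34.8° Ω.

Z = 75.4 + j52.41 Ω = 91.83∠34.8° Ω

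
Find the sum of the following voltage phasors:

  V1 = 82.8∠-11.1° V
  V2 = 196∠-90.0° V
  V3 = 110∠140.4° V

Step 1 — Convert each phasor to rectangular form:
  V1 = 82.8·(cos(-11.1°) + j·sin(-11.1°)) = 81.25 - j15.94 V
  V2 = 196·(cos(-90.0°) + j·sin(-90.0°)) = 0 - j196 V
  V3 = 110·(cos(140.4°) + j·sin(140.4°)) = -84.76 + j70.12 V
Step 2 — Sum components: V_total = -3.505 - j141.8 V.
Step 3 — Convert to polar: |V_total| = 141.9 V, ∠V_total = -91.4°.

V_total = 141.9∠-91.4° V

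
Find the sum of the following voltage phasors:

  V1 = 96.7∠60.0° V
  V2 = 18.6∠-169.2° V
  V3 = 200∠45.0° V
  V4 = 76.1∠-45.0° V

Step 1 — Convert each phasor to rectangular form:
  V1 = 96.7·(cos(60.0°) + j·sin(60.0°)) = 48.35 + j83.74 V
  V2 = 18.6·(cos(-169.2°) + j·sin(-169.2°)) = -18.27 - j3.485 V
  V3 = 200·(cos(45.0°) + j·sin(45.0°)) = 141.4 + j141.4 V
  V4 = 76.1·(cos(-45.0°) + j·sin(-45.0°)) = 53.81 - j53.81 V
Step 2 — Sum components: V_total = 225.3 + j167.9 V.
Step 3 — Convert to polar: |V_total| = 281 V, ∠V_total = 36.7°.

V_total = 281∠36.7° V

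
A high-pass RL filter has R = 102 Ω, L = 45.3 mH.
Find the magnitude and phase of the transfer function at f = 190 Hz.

Step 1 — Angular frequency: ω = 2π·190 = 1194 rad/s.
Step 2 — Transfer function: H(jω) = jωL/(R + jωL).
Step 3 — Numerator jωL = j·54.08; denominator R + jωL = 102 + j54.08.
Step 4 — H = 0.2194 + j0.4139.
Step 5 — Magnitude: |H| = 0.4684 (-6.6 dB); phase: φ = 62.1°.

|H| = 0.4684 (-6.6 dB), φ = 62.1°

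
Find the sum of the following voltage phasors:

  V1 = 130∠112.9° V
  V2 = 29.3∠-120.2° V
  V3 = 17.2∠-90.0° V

Step 1 — Convert each phasor to rectangular form:
  V1 = 130·(cos(112.9°) + j·sin(112.9°)) = -50.59 + j119.8 V
  V2 = 29.3·(cos(-120.2°) + j·sin(-120.2°)) = -14.74 - j25.32 V
  V3 = 17.2·(cos(-90.0°) + j·sin(-90.0°)) = 0 - j17.2 V
Step 2 — Sum components: V_total = -65.32 + j77.23 V.
Step 3 — Convert to polar: |V_total| = 101.2 V, ∠V_total = 130.2°.

V_total = 101.2∠130.2° V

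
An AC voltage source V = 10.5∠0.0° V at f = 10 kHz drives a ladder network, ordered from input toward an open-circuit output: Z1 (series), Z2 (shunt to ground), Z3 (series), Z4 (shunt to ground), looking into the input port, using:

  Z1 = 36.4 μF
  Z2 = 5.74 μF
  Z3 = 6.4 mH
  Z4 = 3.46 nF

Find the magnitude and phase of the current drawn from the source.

Step 1 — Angular frequency: ω = 2π·f = 2π·1e+04 = 6.283e+04 rad/s.
Step 2 — Component impedances:
  Z1: Z = 1/(jωC) = -j/(ω·C) = 0 - j0.4372 Ω
  Z2: Z = 1/(jωC) = -j/(ω·C) = 0 - j2.773 Ω
  Z3: Z = jωL = j·6.283e+04·0.0064 = 0 + j402.1 Ω
  Z4: Z = 1/(jωC) = -j/(ω·C) = 0 - j4600 Ω
Step 3 — Ladder network (open output): work backward from the far end, alternating series and parallel combinations. Z_in = 0 - j3.208 Ω = 3.208∠-90.0° Ω.
Step 4 — Source phasor: V = 10.5∠0.0° V = 10.5 V.
Step 5 — Ohm's law: I = V / Z_total = (10.5) / (0 - j3.208) = 0 + j3.273 A.
Step 6 — Convert to polar: |I| = 3.273 A, ∠I = 90.0°.

I = 3.273∠90.0° A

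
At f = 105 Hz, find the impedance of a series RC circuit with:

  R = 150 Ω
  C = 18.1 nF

Step 1 — Angular frequency: ω = 2π·f = 2π·105 = 659.7 rad/s.
Step 2 — Component impedances:
  R: Z = R = 150 Ω
  C: Z = 1/(jωC) = -j/(ω·C) = 0 - j8.374e+04 Ω
Step 3 — Series combination: Z_total = R + C = 150 - j8.374e+04 Ω = 8.374e+04∠-89.9° Ω.

Z = 150 - j8.374e+04 Ω = 8.374e+04∠-89.9° Ω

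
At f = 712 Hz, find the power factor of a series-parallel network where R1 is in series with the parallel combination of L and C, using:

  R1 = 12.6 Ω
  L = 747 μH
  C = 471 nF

Step 1 — Angular frequency: ω = 2π·f = 2π·712 = 4474 rad/s.
Step 2 — Component impedances:
  R1: Z = R = 12.6 Ω
  L: Z = jωL = j·4474·0.000747 = 0 + j3.342 Ω
  C: Z = 1/(jωC) = -j/(ω·C) = 0 - j474.6 Ω
Step 3 — Parallel branch: L || C = 1/(1/L + 1/C) = 0 + j3.365 Ω.
Step 4 — Series with R1: Z_total = R1 + (L || C) = 12.6 + j3.365 Ω = 13.04∠15.0° Ω.
Step 5 — Power factor: PF = cos(φ) = Re(Z)/|Z| = 12.6/13.042 = 0.9661.
Step 6 — Type: Im(Z) = 3.365 ⇒ lagging (phase φ = 15.0°).

PF = 0.9661 (lagging, φ = 15.0°)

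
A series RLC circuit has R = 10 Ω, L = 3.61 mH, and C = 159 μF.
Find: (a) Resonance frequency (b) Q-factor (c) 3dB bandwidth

Step 1 — Resonance: ω₀ = 1/√(LC) = 1/√(0.00361·0.000159) = 1320 rad/s.
Step 2 — f₀ = ω₀/(2π) = 210.1 Hz.
Step 3 — Series Q: Q = ω₀L/R = 1320·0.00361/10 = 0.4765.
Step 4 — Bandwidth: Δω = ω₀/Q = 2770 rad/s; BW = Δω/(2π) = 440.9 Hz.

(a) f₀ = 210.1 Hz  (b) Q = 0.4765  (c) BW = 440.9 Hz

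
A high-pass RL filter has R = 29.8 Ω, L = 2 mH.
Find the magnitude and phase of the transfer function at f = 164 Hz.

Step 1 — Angular frequency: ω = 2π·164 = 1030 rad/s.
Step 2 — Transfer function: H(jω) = jωL/(R + jωL).
Step 3 — Numerator jωL = j·2.061; denominator R + jωL = 29.8 + j2.061.
Step 4 — H = 0.00476 + j0.06883.
Step 5 — Magnitude: |H| = 0.06899 (-23.2 dB); phase: φ = 86.0°.

|H| = 0.06899 (-23.2 dB), φ = 86.0°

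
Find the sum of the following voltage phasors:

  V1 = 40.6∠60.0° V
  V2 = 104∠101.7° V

Step 1 — Convert each phasor to rectangular form:
  V1 = 40.6·(cos(60.0°) + j·sin(60.0°)) = 20.3 + j35.16 V
  V2 = 104·(cos(101.7°) + j·sin(101.7°)) = -21.09 + j101.8 V
Step 2 — Sum components: V_total = -0.7899 + j137 V.
Step 3 — Convert to polar: |V_total| = 137 V, ∠V_total = 90.3°.

V_total = 137∠90.3° V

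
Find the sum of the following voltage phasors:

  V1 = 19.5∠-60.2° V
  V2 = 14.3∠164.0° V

Step 1 — Convert each phasor to rectangular form:
  V1 = 19.5·(cos(-60.2°) + j·sin(-60.2°)) = 9.691 - j16.92 V
  V2 = 14.3·(cos(164.0°) + j·sin(164.0°)) = -13.75 + j3.942 V
Step 2 — Sum components: V_total = -4.055 - j12.98 V.
Step 3 — Convert to polar: |V_total| = 13.6 V, ∠V_total = -107.3°.

V_total = 13.6∠-107.3° V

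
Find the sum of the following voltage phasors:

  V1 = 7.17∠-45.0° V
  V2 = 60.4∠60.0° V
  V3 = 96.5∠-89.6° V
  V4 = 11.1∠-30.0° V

Step 1 — Convert each phasor to rectangular form:
  V1 = 7.17·(cos(-45.0°) + j·sin(-45.0°)) = 5.07 - j5.07 V
  V2 = 60.4·(cos(60.0°) + j·sin(60.0°)) = 30.2 + j52.31 V
  V3 = 96.5·(cos(-89.6°) + j·sin(-89.6°)) = 0.6737 - j96.5 V
  V4 = 11.1·(cos(-30.0°) + j·sin(-30.0°)) = 9.613 - j5.55 V
Step 2 — Sum components: V_total = 45.56 - j54.81 V.
Step 3 — Convert to polar: |V_total| = 71.27 V, ∠V_total = -50.3°.

V_total = 71.27∠-50.3° V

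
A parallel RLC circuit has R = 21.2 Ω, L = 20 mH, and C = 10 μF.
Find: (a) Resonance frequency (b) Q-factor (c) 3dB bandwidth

Step 1 — Resonance: ω₀ = 1/√(LC) = 1/√(0.02·1e-05) = 2236 rad/s.
Step 2 — f₀ = ω₀/(2π) = 355.9 Hz.
Step 3 — Parallel Q: Q = R/(ω₀L) = 21.2/(2236·0.02) = 0.474.
Step 4 — Bandwidth: Δω = ω₀/Q = 4717 rad/s; BW = Δω/(2π) = 750.7 Hz.

(a) f₀ = 355.9 Hz  (b) Q = 0.474  (c) BW = 750.7 Hz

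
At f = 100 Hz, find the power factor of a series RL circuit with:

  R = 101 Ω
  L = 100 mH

Step 1 — Angular frequency: ω = 2π·f = 2π·100 = 628.3 rad/s.
Step 2 — Component impedances:
  R: Z = R = 101 Ω
  L: Z = jωL = j·628.3·0.1 = 0 + j62.83 Ω
Step 3 — Series combination: Z_total = R + L = 101 + j62.83 Ω = 118.9∠31.9° Ω.
Step 4 — Power factor: PF = cos(φ) = Re(Z)/|Z| = 101/118.95 = 0.8491.
Step 5 — Type: Im(Z) = 62.83 ⇒ lagging (phase φ = 31.9°).

PF = 0.8491 (lagging, φ = 31.9°)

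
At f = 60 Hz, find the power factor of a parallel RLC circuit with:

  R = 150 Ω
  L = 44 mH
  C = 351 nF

Step 1 — Angular frequency: ω = 2π·f = 2π·60 = 377 rad/s.
Step 2 — Component impedances:
  R: Z = R = 150 Ω
  L: Z = jωL = j·377·0.044 = 0 + j16.59 Ω
  C: Z = 1/(jωC) = -j/(ω·C) = 0 - j7557 Ω
Step 3 — Parallel combination: 1/Z_total = 1/R + 1/L + 1/C; Z_total = 1.82 + j16.42 Ω = 16.52∠83.7° Ω.
Step 4 — Power factor: PF = cos(φ) = Re(Z)/|Z| = 1.82/16.52 = 0.1102.
Step 5 — Type: Im(Z) = 16.42 ⇒ lagging (phase φ = 83.7°).

PF = 0.1102 (lagging, φ = 83.7°)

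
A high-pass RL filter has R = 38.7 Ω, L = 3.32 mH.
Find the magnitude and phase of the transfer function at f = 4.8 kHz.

Step 1 — Angular frequency: ω = 2π·4800 = 3.016e+04 rad/s.
Step 2 — Transfer function: H(jω) = jωL/(R + jωL).
Step 3 — Numerator jωL = j·100.1; denominator R + jωL = 38.7 + j100.1.
Step 4 — H = 0.87 + j0.3363.
Step 5 — Magnitude: |H| = 0.9328 (-0.6 dB); phase: φ = 21.1°.

|H| = 0.9328 (-0.6 dB), φ = 21.1°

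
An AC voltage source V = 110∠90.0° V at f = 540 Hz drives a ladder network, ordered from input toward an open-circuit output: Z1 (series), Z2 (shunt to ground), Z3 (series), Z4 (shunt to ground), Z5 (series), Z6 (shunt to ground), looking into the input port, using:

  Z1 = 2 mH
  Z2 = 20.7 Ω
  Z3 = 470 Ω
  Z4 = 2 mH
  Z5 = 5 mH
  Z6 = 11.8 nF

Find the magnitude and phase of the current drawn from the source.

Step 1 — Angular frequency: ω = 2π·f = 2π·540 = 3393 rad/s.
Step 2 — Component impedances:
  Z1: Z = jωL = j·3393·0.002 = 0 + j6.786 Ω
  Z2: Z = R = 20.7 Ω
  Z3: Z = R = 470 Ω
  Z4: Z = jωL = j·3393·0.002 = 0 + j6.786 Ω
  Z5: Z = jωL = j·3393·0.005 = 0 + j16.96 Ω
  Z6: Z = 1/(jωC) = -j/(ω·C) = 0 - j2.498e+04 Ω
Step 3 — Ladder network (open output): work backward from the far end, alternating series and parallel combinations. Z_in = 19.83 + j6.798 Ω = 20.96∠18.9° Ω.
Step 4 — Source phasor: V = 110∠90.0° V = 0 + j110 V.
Step 5 — Ohm's law: I = V / Z_total = (0 + j110) / (19.83 + j6.798) = 1.702 + j4.964 A.
Step 6 — Convert to polar: |I| = 5.248 A, ∠I = 71.1°.

I = 5.248∠71.1° A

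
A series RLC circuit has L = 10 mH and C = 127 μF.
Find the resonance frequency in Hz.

Step 1 — Resonance condition Im(Z)=0 gives ω₀ = 1/√(LC).
Step 2 — ω₀ = 1/√(0.01·0.000127) = 887.4 rad/s.
Step 3 — f₀ = ω₀/(2π) = 141.2 Hz.

f₀ = 141.2 Hz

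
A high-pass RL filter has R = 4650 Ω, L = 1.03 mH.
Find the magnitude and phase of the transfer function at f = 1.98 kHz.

Step 1 — Angular frequency: ω = 2π·1980 = 1.244e+04 rad/s.
Step 2 — Transfer function: H(jω) = jωL/(R + jωL).
Step 3 — Numerator jωL = j·12.81; denominator R + jωL = 4650 + j12.81.
Step 4 — H = 7.594e-06 + j0.002756.
Step 5 — Magnitude: |H| = 0.002756 (-51.2 dB); phase: φ = 89.8°.

|H| = 0.002756 (-51.2 dB), φ = 89.8°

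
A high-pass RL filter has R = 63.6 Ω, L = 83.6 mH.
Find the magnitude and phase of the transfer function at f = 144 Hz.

Step 1 — Angular frequency: ω = 2π·144 = 904.8 rad/s.
Step 2 — Transfer function: H(jω) = jωL/(R + jωL).
Step 3 — Numerator jωL = j·75.64; denominator R + jωL = 63.6 + j75.64.
Step 4 — H = 0.5858 + j0.4926.
Step 5 — Magnitude: |H| = 0.7654 (-2.3 dB); phase: φ = 40.1°.

|H| = 0.7654 (-2.3 dB), φ = 40.1°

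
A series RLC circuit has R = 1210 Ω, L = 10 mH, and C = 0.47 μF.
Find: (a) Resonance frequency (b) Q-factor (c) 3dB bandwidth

Step 1 — Resonance condition Im(Z)=0 gives ω₀ = 1/√(LC).
Step 2 — ω₀ = 1/√(0.01·4.7e-07) = 1.459e+04 rad/s.
Step 3 — f₀ = ω₀/(2π) = 2322 Hz.
Step 4 — Series Q: Q = ω₀L/R = 1.459e+04·0.01/1210 = 0.1205.
Step 5 — 3dB bandwidth: Δω = ω₀/Q = 1.21e+05 rad/s; BW = Δω/(2π) = 1.926e+04 Hz.

(a) f₀ = 2322 Hz  (b) Q = 0.1205  (c) BW = 1.926e+04 Hz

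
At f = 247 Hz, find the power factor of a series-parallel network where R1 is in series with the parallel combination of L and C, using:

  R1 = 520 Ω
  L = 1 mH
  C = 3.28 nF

Step 1 — Angular frequency: ω = 2π·f = 2π·247 = 1552 rad/s.
Step 2 — Component impedances:
  R1: Z = R = 520 Ω
  L: Z = jωL = j·1552·0.001 = 0 + j1.552 Ω
  C: Z = 1/(jωC) = -j/(ω·C) = 0 - j1.964e+05 Ω
Step 3 — Parallel branch: L || C = 1/(1/L + 1/C) = 0 + j1.552 Ω.
Step 4 — Series with R1: Z_total = R1 + (L || C) = 520 + j1.552 Ω = 520∠0.2° Ω.
Step 5 — Power factor: PF = cos(φ) = Re(Z)/|Z| = 520/520 = 1.
Step 6 — Type: Im(Z) = 1.552 ⇒ lagging (phase φ = 0.2°).

PF = 1 (lagging, φ = 0.2°)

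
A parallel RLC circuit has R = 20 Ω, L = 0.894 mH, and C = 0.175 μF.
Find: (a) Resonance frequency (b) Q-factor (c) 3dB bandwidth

Step 1 — Resonance: ω₀ = 1/√(LC) = 1/√(0.000894·1.75e-07) = 7.995e+04 rad/s.
Step 2 — f₀ = ω₀/(2π) = 1.272e+04 Hz.
Step 3 — Parallel Q: Q = R/(ω₀L) = 20/(7.995e+04·0.000894) = 0.2798.
Step 4 — Bandwidth: Δω = ω₀/Q = 2.857e+05 rad/s; BW = Δω/(2π) = 4.547e+04 Hz.

(a) f₀ = 1.272e+04 Hz  (b) Q = 0.2798  (c) BW = 4.547e+04 Hz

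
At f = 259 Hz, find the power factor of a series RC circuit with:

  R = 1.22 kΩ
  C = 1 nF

Step 1 — Angular frequency: ω = 2π·f = 2π·259 = 1627 rad/s.
Step 2 — Component impedances:
  R: Z = R = 1220 Ω
  C: Z = 1/(jωC) = -j/(ω·C) = 0 - j6.145e+05 Ω
Step 3 — Series combination: Z_total = R + C = 1220 - j6.145e+05 Ω = 6.145e+05∠-89.9° Ω.
Step 4 — Power factor: PF = cos(φ) = Re(Z)/|Z| = 1220/6.145e+05 = 0.001985.
Step 5 — Type: Im(Z) = -6.145e+05 ⇒ leading (phase φ = -89.9°).

PF = 0.001985 (leading, φ = -89.9°)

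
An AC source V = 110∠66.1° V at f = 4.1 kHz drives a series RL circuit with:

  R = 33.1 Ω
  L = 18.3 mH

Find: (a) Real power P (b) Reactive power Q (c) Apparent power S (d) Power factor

Step 1 — Angular frequency: ω = 2π·f = 2π·4100 = 2.576e+04 rad/s.
Step 2 — Component impedances:
  R: Z = R = 33.1 Ω
  L: Z = jωL = j·2.576e+04·0.0183 = 0 + j471.4 Ω
Step 3 — Series combination: Z_total = R + L = 33.1 + j471.4 Ω = 472.6∠86.0° Ω.
Step 4 — Source phasor: V = 110∠66.1° V = 44.57 + j100.6 V.
Step 5 — Current: I = V / Z = 0.2189 - j0.07916 A = 0.2328∠-19.9° A.
Step 6 — Complex power: S = V·I* = 1.793 + j25.54 VA.
Step 7 — Real power: P = Re(S) = 1.793 W.
Step 8 — Reactive power: Q = Im(S) = 25.54 VAR.
Step 9 — Apparent power: |S| = 25.6 VA.
Step 10 — Power factor: PF = P/|S| = 0.07004 (lagging).

(a) P = 1.793 W  (b) Q = 25.54 VAR  (c) S = 25.6 VA  (d) PF = 0.07004 (lagging)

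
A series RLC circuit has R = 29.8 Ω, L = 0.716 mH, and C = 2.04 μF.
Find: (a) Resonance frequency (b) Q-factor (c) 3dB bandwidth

Step 1 — Resonance: ω₀ = 1/√(LC) = 1/√(0.000716·2.04e-06) = 2.617e+04 rad/s.
Step 2 — f₀ = ω₀/(2π) = 4164 Hz.
Step 3 — Series Q: Q = ω₀L/R = 2.617e+04·0.000716/29.8 = 0.6287.
Step 4 — Bandwidth: Δω = ω₀/Q = 4.162e+04 rad/s; BW = Δω/(2π) = 6624 Hz.

(a) f₀ = 4164 Hz  (b) Q = 0.6287  (c) BW = 6624 Hz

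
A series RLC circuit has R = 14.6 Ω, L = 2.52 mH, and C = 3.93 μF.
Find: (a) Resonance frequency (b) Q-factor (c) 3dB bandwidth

Step 1 — Resonance: ω₀ = 1/√(LC) = 1/√(0.00252·3.93e-06) = 1.005e+04 rad/s.
Step 2 — f₀ = ω₀/(2π) = 1599 Hz.
Step 3 — Series Q: Q = ω₀L/R = 1.005e+04·0.00252/14.6 = 1.734.
Step 4 — Bandwidth: Δω = ω₀/Q = 5794 rad/s; BW = Δω/(2π) = 922.1 Hz.

(a) f₀ = 1599 Hz  (b) Q = 1.734  (c) BW = 922.1 Hz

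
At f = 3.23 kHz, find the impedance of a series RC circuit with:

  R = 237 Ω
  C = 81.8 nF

Step 1 — Angular frequency: ω = 2π·f = 2π·3230 = 2.029e+04 rad/s.
Step 2 — Component impedances:
  R: Z = R = 237 Ω
  C: Z = 1/(jωC) = -j/(ω·C) = 0 - j602.4 Ω
Step 3 — Series combination: Z_total = R + C = 237 - j602.4 Ω = 647.3∠-68.5° Ω.

Z = 237 - j602.4 Ω = 647.3∠-68.5° Ω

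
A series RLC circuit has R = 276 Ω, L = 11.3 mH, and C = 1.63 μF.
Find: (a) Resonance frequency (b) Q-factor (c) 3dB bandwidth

Step 1 — Resonance condition Im(Z)=0 gives ω₀ = 1/√(LC).
Step 2 — ω₀ = 1/√(0.0113·1.63e-06) = 7368 rad/s.
Step 3 — f₀ = ω₀/(2π) = 1173 Hz.
Step 4 — Series Q: Q = ω₀L/R = 7368·0.0113/276 = 0.3017.
Step 5 — 3dB bandwidth: Δω = ω₀/Q = 2.442e+04 rad/s; BW = Δω/(2π) = 3887 Hz.

(a) f₀ = 1173 Hz  (b) Q = 0.3017  (c) BW = 3887 Hz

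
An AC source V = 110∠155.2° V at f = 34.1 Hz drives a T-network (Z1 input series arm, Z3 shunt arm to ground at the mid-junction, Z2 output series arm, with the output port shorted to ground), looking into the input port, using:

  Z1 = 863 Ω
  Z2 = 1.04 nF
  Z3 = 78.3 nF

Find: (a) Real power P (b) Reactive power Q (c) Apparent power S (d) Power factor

Step 1 — Angular frequency: ω = 2π·f = 2π·34.1 = 214.3 rad/s.
Step 2 — Component impedances:
  Z1: Z = R = 863 Ω
  Z2: Z = 1/(jωC) = -j/(ω·C) = 0 - j4.488e+06 Ω
  Z3: Z = 1/(jωC) = -j/(ω·C) = 0 - j5.961e+04 Ω
Step 3 — With the output port shorted to ground, the output series arm Z2 runs from the junction to ground; the shunt arm Z3 also runs from the junction to ground. They appear in parallel: Z3 || Z2 = 0 - j5.883e+04 Ω.
Step 4 — Series with input arm Z1: Z_in = Z1 + (Z3 || Z2) = 863 - j5.883e+04 Ω = 5.883e+04∠-89.2° Ω.
Step 5 — Source phasor: V = 110∠155.2° V = -99.86 + j46.14 V.
Step 6 — Current: I = V / Z = -0.0008091 - j0.001686 A = 0.00187∠-115.6° A.
Step 7 — Complex power: S = V·I* = 0.003017 - j0.2056 VA.
Step 8 — Real power: P = Re(S) = 0.003017 W.
Step 9 — Reactive power: Q = Im(S) = -0.2056 VAR.
Step 10 — Apparent power: |S| = 0.2057 VA.
Step 11 — Power factor: PF = P/|S| = 0.01467 (leading).

(a) P = 0.003017 W  (b) Q = -0.2056 VAR  (c) S = 0.2057 VA  (d) PF = 0.01467 (leading)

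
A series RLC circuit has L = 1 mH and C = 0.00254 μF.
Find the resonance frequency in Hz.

Step 1 — Resonance condition Im(Z)=0 gives ω₀ = 1/√(LC).
Step 2 — ω₀ = 1/√(0.001·2.54e-09) = 6.275e+05 rad/s.
Step 3 — f₀ = ω₀/(2π) = 9.986e+04 Hz.

f₀ = 9.986e+04 Hz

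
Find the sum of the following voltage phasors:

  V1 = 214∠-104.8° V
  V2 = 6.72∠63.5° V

Step 1 — Convert each phasor to rectangular form:
  V1 = 214·(cos(-104.8°) + j·sin(-104.8°)) = -54.67 - j206.9 V
  V2 = 6.72·(cos(63.5°) + j·sin(63.5°)) = 2.998 + j6.014 V
Step 2 — Sum components: V_total = -51.67 - j200.9 V.
Step 3 — Convert to polar: |V_total| = 207.4 V, ∠V_total = -104.4°.

V_total = 207.4∠-104.4° V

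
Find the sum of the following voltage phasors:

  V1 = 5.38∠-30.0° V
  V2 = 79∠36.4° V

Step 1 — Convert each phasor to rectangular form:
  V1 = 5.38·(cos(-30.0°) + j·sin(-30.0°)) = 4.659 - j2.69 V
  V2 = 79·(cos(36.4°) + j·sin(36.4°)) = 63.59 + j46.88 V
Step 2 — Sum components: V_total = 68.25 + j44.19 V.
Step 3 — Convert to polar: |V_total| = 81.3 V, ∠V_total = 32.9°.

V_total = 81.3∠32.9° V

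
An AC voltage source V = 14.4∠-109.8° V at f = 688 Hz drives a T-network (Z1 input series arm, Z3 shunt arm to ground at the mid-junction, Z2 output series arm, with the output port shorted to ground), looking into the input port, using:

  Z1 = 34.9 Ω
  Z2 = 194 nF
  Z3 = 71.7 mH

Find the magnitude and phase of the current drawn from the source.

Step 1 — Angular frequency: ω = 2π·f = 2π·688 = 4323 rad/s.
Step 2 — Component impedances:
  Z1: Z = R = 34.9 Ω
  Z2: Z = 1/(jωC) = -j/(ω·C) = 0 - j1192 Ω
  Z3: Z = jωL = j·4323·0.0717 = 0 + j309.9 Ω
Step 3 — With the output port shorted to ground, the output series arm Z2 runs from the junction to ground; the shunt arm Z3 also runs from the junction to ground. They appear in parallel: Z3 || Z2 = 0 + j418.8 Ω.
Step 4 — Series with input arm Z1: Z_in = Z1 + (Z3 || Z2) = 34.9 + j418.8 Ω = 420.3∠85.2° Ω.
Step 5 — Source phasor: V = 14.4∠-109.8° V = -4.878 - j13.55 V.
Step 6 — Ohm's law: I = V / Z_total = (-4.878 - j13.55) / (34.9 + j418.8) = -0.03309 + j0.008889 A.
Step 7 — Convert to polar: |I| = 0.03426 A, ∠I = 165.0°.

I = 0.03426∠165.0° A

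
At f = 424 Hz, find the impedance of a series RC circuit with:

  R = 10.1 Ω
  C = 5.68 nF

Step 1 — Angular frequency: ω = 2π·f = 2π·424 = 2664 rad/s.
Step 2 — Component impedances:
  R: Z = R = 10.1 Ω
  C: Z = 1/(jωC) = -j/(ω·C) = 0 - j6.609e+04 Ω
Step 3 — Series combination: Z_total = R + C = 10.1 - j6.609e+04 Ω = 6.609e+04∠-90.0° Ω.

Z = 10.1 - j6.609e+04 Ω = 6.609e+04∠-90.0° Ω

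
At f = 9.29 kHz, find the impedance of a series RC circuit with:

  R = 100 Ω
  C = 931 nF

Step 1 — Angular frequency: ω = 2π·f = 2π·9290 = 5.837e+04 rad/s.
Step 2 — Component impedances:
  R: Z = R = 100 Ω
  C: Z = 1/(jωC) = -j/(ω·C) = 0 - j18.4 Ω
Step 3 — Series combination: Z_total = R + C = 100 - j18.4 Ω = 101.7∠-10.4° Ω.

Z = 100 - j18.4 Ω = 101.7∠-10.4° Ω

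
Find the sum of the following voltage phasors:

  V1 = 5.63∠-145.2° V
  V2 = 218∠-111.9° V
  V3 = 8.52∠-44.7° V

Step 1 — Convert each phasor to rectangular form:
  V1 = 5.63·(cos(-145.2°) + j·sin(-145.2°)) = -4.623 - j3.213 V
  V2 = 218·(cos(-111.9°) + j·sin(-111.9°)) = -81.31 - j202.3 V
  V3 = 8.52·(cos(-44.7°) + j·sin(-44.7°)) = 6.056 - j5.993 V
Step 2 — Sum components: V_total = -79.88 - j211.5 V.
Step 3 — Convert to polar: |V_total| = 226.1 V, ∠V_total = -110.7°.

V_total = 226.1∠-110.7° V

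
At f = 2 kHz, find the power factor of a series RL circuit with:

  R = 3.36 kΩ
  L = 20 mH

Step 1 — Angular frequency: ω = 2π·f = 2π·2000 = 1.257e+04 rad/s.
Step 2 — Component impedances:
  R: Z = R = 3360 Ω
  L: Z = jωL = j·1.257e+04·0.02 = 0 + j251.3 Ω
Step 3 — Series combination: Z_total = R + L = 3360 + j251.3 Ω = 3369∠4.3° Ω.
Step 4 — Power factor: PF = cos(φ) = Re(Z)/|Z| = 3360/3369.4 = 0.9972.
Step 5 — Type: Im(Z) = 251.3 ⇒ lagging (phase φ = 4.3°).

PF = 0.9972 (lagging, φ = 4.3°)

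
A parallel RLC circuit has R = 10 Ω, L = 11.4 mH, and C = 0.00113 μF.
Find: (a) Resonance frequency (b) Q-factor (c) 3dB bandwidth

Step 1 — Resonance: ω₀ = 1/√(LC) = 1/√(0.0114·1.13e-09) = 2.786e+05 rad/s.
Step 2 — f₀ = ω₀/(2π) = 4.434e+04 Hz.
Step 3 — Parallel Q: Q = R/(ω₀L) = 10/(2.786e+05·0.0114) = 0.003148.
Step 4 — Bandwidth: Δω = ω₀/Q = 8.85e+07 rad/s; BW = Δω/(2π) = 1.408e+07 Hz.

(a) f₀ = 4.434e+04 Hz  (b) Q = 0.003148  (c) BW = 1.408e+07 Hz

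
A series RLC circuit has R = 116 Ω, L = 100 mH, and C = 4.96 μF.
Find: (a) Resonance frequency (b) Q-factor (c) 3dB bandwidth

Step 1 — Resonance: ω₀ = 1/√(LC) = 1/√(0.1·4.96e-06) = 1420 rad/s.
Step 2 — f₀ = ω₀/(2π) = 226 Hz.
Step 3 — Series Q: Q = ω₀L/R = 1420·0.1/116 = 1.224.
Step 4 — Bandwidth: Δω = ω₀/Q = 1160 rad/s; BW = Δω/(2π) = 184.6 Hz.

(a) f₀ = 226 Hz  (b) Q = 1.224  (c) BW = 184.6 Hz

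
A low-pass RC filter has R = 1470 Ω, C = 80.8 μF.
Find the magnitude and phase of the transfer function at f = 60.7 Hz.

Step 1 — Angular frequency: ω = 2π·60.7 = 381.4 rad/s.
Step 2 — Transfer function: H(jω) = 1/(1 + jωRC).
Step 3 — Denominator: 1 + jωRC = 1 + j·381.4·1470·8.08e-05 = 1 + j45.3.
Step 4 — H = 0.0004871 - j0.02206.
Step 5 — Magnitude: |H| = 0.02207 (-33.1 dB); phase: φ = -88.7°.

|H| = 0.02207 (-33.1 dB), φ = -88.7°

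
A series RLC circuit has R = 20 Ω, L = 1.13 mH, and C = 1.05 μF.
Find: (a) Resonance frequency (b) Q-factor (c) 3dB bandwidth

Step 1 — Resonance condition Im(Z)=0 gives ω₀ = 1/√(LC).
Step 2 — ω₀ = 1/√(0.00113·1.05e-06) = 2.903e+04 rad/s.
Step 3 — f₀ = ω₀/(2π) = 4620 Hz.
Step 4 — Series Q: Q = ω₀L/R = 2.903e+04·0.00113/20 = 1.64.
Step 5 — 3dB bandwidth: Δω = ω₀/Q = 1.77e+04 rad/s; BW = Δω/(2π) = 2817 Hz.

(a) f₀ = 4620 Hz  (b) Q = 1.64  (c) BW = 2817 Hz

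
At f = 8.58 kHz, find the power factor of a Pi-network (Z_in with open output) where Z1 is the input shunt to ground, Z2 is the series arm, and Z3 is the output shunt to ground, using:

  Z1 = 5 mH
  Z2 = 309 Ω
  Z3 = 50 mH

Step 1 — Angular frequency: ω = 2π·f = 2π·8580 = 5.391e+04 rad/s.
Step 2 — Component impedances:
  Z1: Z = jωL = j·5.391e+04·0.005 = 0 + j269.5 Ω
  Z2: Z = R = 309 Ω
  Z3: Z = jωL = j·5.391e+04·0.05 = 0 + j2695 Ω
Step 3 — With open output, the series arm Z2 and the output shunt Z3 appear in series to ground: Z2 + Z3 = 309 + j2695 Ω.
Step 4 — Parallel with input shunt Z1: Z_in = Z1 || (Z2 + Z3) = 2.526 + j245.3 Ω = 245.3∠89.4° Ω.
Step 5 — Power factor: PF = cos(φ) = Re(Z)/|Z| = 2.526/245.3 = 0.0103.
Step 6 — Type: Im(Z) = 245.3 ⇒ lagging (phase φ = 89.4°).

PF = 0.0103 (lagging, φ = 89.4°)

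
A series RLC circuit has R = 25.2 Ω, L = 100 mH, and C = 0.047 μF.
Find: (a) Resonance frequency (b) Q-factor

Step 1 — Resonance condition Im(Z)=0 gives ω₀ = 1/√(LC).
Step 2 — ω₀ = 1/√(0.1·4.7e-08) = 1.459e+04 rad/s.
Step 3 — f₀ = ω₀/(2π) = 2322 Hz.
Step 4 — Series Q: Q = ω₀L/R = 1.459e+04·0.1/25.2 = 57.88.

(a) f₀ = 2322 Hz  (b) Q = 57.88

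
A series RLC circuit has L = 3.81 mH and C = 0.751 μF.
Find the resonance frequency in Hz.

Step 1 — Resonance condition Im(Z)=0 gives ω₀ = 1/√(LC).
Step 2 — ω₀ = 1/√(0.00381·7.51e-07) = 1.869e+04 rad/s.
Step 3 — f₀ = ω₀/(2π) = 2975 Hz.

f₀ = 2975 Hz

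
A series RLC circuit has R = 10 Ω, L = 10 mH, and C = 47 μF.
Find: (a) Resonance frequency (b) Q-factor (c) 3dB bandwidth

Step 1 — Resonance condition Im(Z)=0 gives ω₀ = 1/√(LC).
Step 2 — ω₀ = 1/√(0.01·4.7e-05) = 1459 rad/s.
Step 3 — f₀ = ω₀/(2π) = 232.2 Hz.
Step 4 — Series Q: Q = ω₀L/R = 1459·0.01/10 = 1.459.
Step 5 — 3dB bandwidth: Δω = ω₀/Q = 1000 rad/s; BW = Δω/(2π) = 159.2 Hz.

(a) f₀ = 232.2 Hz  (b) Q = 1.459  (c) BW = 159.2 Hz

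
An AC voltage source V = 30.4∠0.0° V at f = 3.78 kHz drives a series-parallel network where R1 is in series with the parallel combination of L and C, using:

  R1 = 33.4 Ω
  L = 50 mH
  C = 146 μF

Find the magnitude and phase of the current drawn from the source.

Step 1 — Angular frequency: ω = 2π·f = 2π·3780 = 2.375e+04 rad/s.
Step 2 — Component impedances:
  R1: Z = R = 33.4 Ω
  L: Z = jωL = j·2.375e+04·0.05 = 0 + j1188 Ω
  C: Z = 1/(jωC) = -j/(ω·C) = 0 - j0.2884 Ω
Step 3 — Parallel branch: L || C = 1/(1/L + 1/C) = 0 - j0.2885 Ω.
Step 4 — Series with R1: Z_total = R1 + (L || C) = 33.4 - j0.2885 Ω = 33.4∠-0.5° Ω.
Step 5 — Source phasor: V = 30.4∠0.0° V = 30.4 V.
Step 6 — Ohm's law: I = V / Z_total = (30.4) / (33.4 - j0.2885) = 0.9101 + j0.00786 A.
Step 7 — Convert to polar: |I| = 0.9101 A, ∠I = 0.5°.

I = 0.9101∠0.5° A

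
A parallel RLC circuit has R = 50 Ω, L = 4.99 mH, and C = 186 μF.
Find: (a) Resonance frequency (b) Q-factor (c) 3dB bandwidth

Step 1 — Resonance: ω₀ = 1/√(LC) = 1/√(0.00499·0.000186) = 1038 rad/s.
Step 2 — f₀ = ω₀/(2π) = 165.2 Hz.
Step 3 — Parallel Q: Q = R/(ω₀L) = 50/(1038·0.00499) = 9.653.
Step 4 — Bandwidth: Δω = ω₀/Q = 107.5 rad/s; BW = Δω/(2π) = 17.11 Hz.

(a) f₀ = 165.2 Hz  (b) Q = 9.653  (c) BW = 17.11 Hz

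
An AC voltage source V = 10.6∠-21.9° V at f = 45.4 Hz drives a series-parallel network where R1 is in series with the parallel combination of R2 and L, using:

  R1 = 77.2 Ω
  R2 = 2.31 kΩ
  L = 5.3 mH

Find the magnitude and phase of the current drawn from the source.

Step 1 — Angular frequency: ω = 2π·f = 2π·45.4 = 285.3 rad/s.
Step 2 — Component impedances:
  R1: Z = R = 77.2 Ω
  R2: Z = R = 2310 Ω
  L: Z = jωL = j·285.3·0.0053 = 0 + j1.512 Ω
Step 3 — Parallel branch: R2 || L = 1/(1/R2 + 1/L) = 0.0009895 + j1.512 Ω.
Step 4 — Series with R1: Z_total = R1 + (R2 || L) = 77.2 + j1.512 Ω = 77.22∠1.1° Ω.
Step 5 — Source phasor: V = 10.6∠-21.9° V = 9.835 - j3.954 V.
Step 6 — Ohm's law: I = V / Z_total = (9.835 - j3.954) / (77.2 + j1.512) = 0.1263 - j0.05369 A.
Step 7 — Convert to polar: |I| = 0.1373 A, ∠I = -23.0°.

I = 0.1373∠-23.0° A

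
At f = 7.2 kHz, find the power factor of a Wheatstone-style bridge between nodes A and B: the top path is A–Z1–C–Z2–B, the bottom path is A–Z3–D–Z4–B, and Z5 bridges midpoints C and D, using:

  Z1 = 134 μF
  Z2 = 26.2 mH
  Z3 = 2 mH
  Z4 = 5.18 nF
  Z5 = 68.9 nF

Step 1 — Angular frequency: ω = 2π·f = 2π·7200 = 4.524e+04 rad/s.
Step 2 — Component impedances:
  Z1: Z = 1/(jωC) = -j/(ω·C) = 0 - j0.165 Ω
  Z2: Z = jωL = j·4.524e+04·0.0262 = 0 + j1185 Ω
  Z3: Z = jωL = j·4.524e+04·0.002 = 0 + j90.48 Ω
  Z4: Z = 1/(jωC) = -j/(ω·C) = 0 - j4267 Ω
  Z5: Z = 1/(jωC) = -j/(ω·C) = 0 - j320.8 Ω
Step 3 — Bridge requires nodal analysis (the Z5 bridge couples midpoints C and D, so the two paths cannot be reduced to a simple series/parallel combination). Setting node B to ground and injecting 1 A at node A, the 3-node admittance system at A, C, D solves to V_A = Z_AB = 0 + j1660 Ω = 1660∠90.0° Ω.
Step 4 — Power factor: PF = cos(φ) = Re(Z)/|Z| = 0/1660 = 0.
Step 5 — Type: Im(Z) = 1660 ⇒ lagging (phase φ = 90.0°).

PF = 0 (lagging, φ = 90.0°)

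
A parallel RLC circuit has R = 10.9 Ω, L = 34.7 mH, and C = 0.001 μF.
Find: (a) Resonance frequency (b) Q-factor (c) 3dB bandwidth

Step 1 — Resonance: ω₀ = 1/√(LC) = 1/√(0.0347·1e-09) = 1.698e+05 rad/s.
Step 2 — f₀ = ω₀/(2π) = 2.702e+04 Hz.
Step 3 — Parallel Q: Q = R/(ω₀L) = 10.9/(1.698e+05·0.0347) = 0.00185.
Step 4 — Bandwidth: Δω = ω₀/Q = 9.174e+07 rad/s; BW = Δω/(2π) = 1.46e+07 Hz.

(a) f₀ = 2.702e+04 Hz  (b) Q = 0.00185  (c) BW = 1.46e+07 Hz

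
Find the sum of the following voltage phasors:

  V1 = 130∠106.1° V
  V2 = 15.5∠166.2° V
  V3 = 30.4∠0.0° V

Step 1 — Convert each phasor to rectangular form:
  V1 = 130·(cos(106.1°) + j·sin(106.1°)) = -36.05 + j124.9 V
  V2 = 15.5·(cos(166.2°) + j·sin(166.2°)) = -15.05 + j3.697 V
  V3 = 30.4·(cos(0.0°) + j·sin(0.0°)) = 30.4 V
Step 2 — Sum components: V_total = -20.7 + j128.6 V.
Step 3 — Convert to polar: |V_total| = 130.3 V, ∠V_total = 99.1°.

V_total = 130.3∠99.1° V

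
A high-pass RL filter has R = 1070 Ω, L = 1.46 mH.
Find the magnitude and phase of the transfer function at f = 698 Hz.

Step 1 — Angular frequency: ω = 2π·698 = 4386 rad/s.
Step 2 — Transfer function: H(jω) = jωL/(R + jωL).
Step 3 — Numerator jωL = j·6.403; denominator R + jωL = 1070 + j6.403.
Step 4 — H = 3.581e-05 + j0.005984.
Step 5 — Magnitude: |H| = 0.005984 (-44.5 dB); phase: φ = 89.7°.

|H| = 0.005984 (-44.5 dB), φ = 89.7°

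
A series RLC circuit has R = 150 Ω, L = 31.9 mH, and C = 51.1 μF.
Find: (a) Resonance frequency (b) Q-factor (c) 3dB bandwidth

Step 1 — Resonance condition Im(Z)=0 gives ω₀ = 1/√(LC).
Step 2 — ω₀ = 1/√(0.0319·5.11e-05) = 783.2 rad/s.
Step 3 — f₀ = ω₀/(2π) = 124.7 Hz.
Step 4 — Series Q: Q = ω₀L/R = 783.2·0.0319/150 = 0.1666.
Step 5 — 3dB bandwidth: Δω = ω₀/Q = 4702 rad/s; BW = Δω/(2π) = 748.4 Hz.

(a) f₀ = 124.7 Hz  (b) Q = 0.1666  (c) BW = 748.4 Hz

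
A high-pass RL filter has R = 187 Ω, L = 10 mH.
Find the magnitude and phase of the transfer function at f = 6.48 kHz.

Step 1 — Angular frequency: ω = 2π·6480 = 4.072e+04 rad/s.
Step 2 — Transfer function: H(jω) = jωL/(R + jωL).
Step 3 — Numerator jωL = j·407.2; denominator R + jωL = 187 + j407.2.
Step 4 — H = 0.8258 + j0.3793.
Step 5 — Magnitude: |H| = 0.9087 (-0.8 dB); phase: φ = 24.7°.

|H| = 0.9087 (-0.8 dB), φ = 24.7°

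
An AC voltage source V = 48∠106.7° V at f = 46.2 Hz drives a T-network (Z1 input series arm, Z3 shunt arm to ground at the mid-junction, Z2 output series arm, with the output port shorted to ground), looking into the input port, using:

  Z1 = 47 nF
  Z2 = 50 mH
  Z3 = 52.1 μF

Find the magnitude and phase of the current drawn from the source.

Step 1 — Angular frequency: ω = 2π·f = 2π·46.2 = 290.3 rad/s.
Step 2 — Component impedances:
  Z1: Z = 1/(jωC) = -j/(ω·C) = 0 - j7.33e+04 Ω
  Z2: Z = jωL = j·290.3·0.05 = 0 + j14.51 Ω
  Z3: Z = 1/(jωC) = -j/(ω·C) = 0 - j66.12 Ω
Step 3 — With the output port shorted to ground, the output series arm Z2 runs from the junction to ground; the shunt arm Z3 also runs from the junction to ground. They appear in parallel: Z3 || Z2 = 0 + j18.6 Ω.
Step 4 — Series with input arm Z1: Z_in = Z1 + (Z3 || Z2) = 0 - j7.328e+04 Ω = 7.328e+04∠-90.0° Ω.
Step 5 — Source phasor: V = 48∠106.7° V = -13.79 + j45.98 V.
Step 6 — Ohm's law: I = V / Z_total = (-13.79 + j45.98) / (0 - j7.328e+04) = -0.0006274 - j0.0001882 A.
Step 7 — Convert to polar: |I| = 0.000655 A, ∠I = -163.3°.

I = 0.000655∠-163.3° A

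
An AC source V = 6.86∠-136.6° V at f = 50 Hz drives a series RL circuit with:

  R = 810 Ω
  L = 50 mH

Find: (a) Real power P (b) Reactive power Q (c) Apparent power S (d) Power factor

Step 1 — Angular frequency: ω = 2π·f = 2π·50 = 314.2 rad/s.
Step 2 — Component impedances:
  R: Z = R = 810 Ω
  L: Z = jωL = j·314.2·0.05 = 0 + j15.71 Ω
Step 3 — Series combination: Z_total = R + L = 810 + j15.71 Ω = 810.2∠1.1° Ω.
Step 4 — Source phasor: V = 6.86∠-136.6° V = -4.984 - j4.713 V.
Step 5 — Current: I = V / Z = -0.006264 - j0.005698 A = 0.008468∠-137.7° A.
Step 6 — Complex power: S = V·I* = 0.05808 + j0.001126 VA.
Step 7 — Real power: P = Re(S) = 0.05808 W.
Step 8 — Reactive power: Q = Im(S) = 0.001126 VAR.
Step 9 — Apparent power: |S| = 0.05809 VA.
Step 10 — Power factor: PF = P/|S| = 0.9998 (lagging).

(a) P = 0.05808 W  (b) Q = 0.001126 VAR  (c) S = 0.05809 VA  (d) PF = 0.9998 (lagging)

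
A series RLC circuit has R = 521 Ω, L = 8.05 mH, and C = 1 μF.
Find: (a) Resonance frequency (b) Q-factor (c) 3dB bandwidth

Step 1 — Resonance condition Im(Z)=0 gives ω₀ = 1/√(LC).
Step 2 — ω₀ = 1/√(0.00805·1e-06) = 1.115e+04 rad/s.
Step 3 — f₀ = ω₀/(2π) = 1774 Hz.
Step 4 — Series Q: Q = ω₀L/R = 1.115e+04·0.00805/521 = 0.1722.
Step 5 — 3dB bandwidth: Δω = ω₀/Q = 6.472e+04 rad/s; BW = Δω/(2π) = 1.03e+04 Hz.

(a) f₀ = 1774 Hz  (b) Q = 0.1722  (c) BW = 1.03e+04 Hz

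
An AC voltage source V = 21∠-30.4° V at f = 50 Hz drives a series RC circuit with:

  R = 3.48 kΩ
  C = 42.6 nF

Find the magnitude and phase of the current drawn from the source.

Step 1 — Angular frequency: ω = 2π·f = 2π·50 = 314.2 rad/s.
Step 2 — Component impedances:
  R: Z = R = 3480 Ω
  C: Z = 1/(jωC) = -j/(ω·C) = 0 - j7.472e+04 Ω
Step 3 — Series combination: Z_total = R + C = 3480 - j7.472e+04 Ω = 7.48e+04∠-87.3° Ω.
Step 4 — Source phasor: V = 21∠-30.4° V = 18.11 - j10.63 V.
Step 5 — Ohm's law: I = V / Z_total = (18.11 - j10.63) / (3480 - j7.472e+04) = 0.0001532 + j0.0002353 A.
Step 6 — Convert to polar: |I| = 0.0002807 A, ∠I = 56.9°.

I = 0.0002807∠56.9° A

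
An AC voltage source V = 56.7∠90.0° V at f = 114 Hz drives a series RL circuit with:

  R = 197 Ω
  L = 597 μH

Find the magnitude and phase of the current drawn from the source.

Step 1 — Angular frequency: ω = 2π·f = 2π·114 = 716.3 rad/s.
Step 2 — Component impedances:
  R: Z = R = 197 Ω
  L: Z = jωL = j·716.3·0.000597 = 0 + j0.4276 Ω
Step 3 — Series combination: Z_total = R + L = 197 + j0.4276 Ω = 197∠0.1° Ω.
Step 4 — Source phasor: V = 56.7∠90.0° V = 0 + j56.7 V.
Step 5 — Ohm's law: I = V / Z_total = (0 + j56.7) / (197 + j0.4276) = 0.0006248 + j0.2878 A.
Step 6 — Convert to polar: |I| = 0.2878 A, ∠I = 89.9°.

I = 0.2878∠89.9° A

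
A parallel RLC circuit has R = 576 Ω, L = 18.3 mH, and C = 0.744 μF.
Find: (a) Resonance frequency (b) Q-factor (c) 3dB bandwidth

Step 1 — Resonance: ω₀ = 1/√(LC) = 1/√(0.0183·7.44e-07) = 8570 rad/s.
Step 2 — f₀ = ω₀/(2π) = 1364 Hz.
Step 3 — Parallel Q: Q = R/(ω₀L) = 576/(8570·0.0183) = 3.673.
Step 4 — Bandwidth: Δω = ω₀/Q = 2333 rad/s; BW = Δω/(2π) = 371.4 Hz.

(a) f₀ = 1364 Hz  (b) Q = 3.673  (c) BW = 371.4 Hz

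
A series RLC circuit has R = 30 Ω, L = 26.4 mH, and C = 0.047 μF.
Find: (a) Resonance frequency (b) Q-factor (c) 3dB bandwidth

Step 1 — Resonance condition Im(Z)=0 gives ω₀ = 1/√(LC).
Step 2 — ω₀ = 1/√(0.0264·4.7e-08) = 2.839e+04 rad/s.
Step 3 — f₀ = ω₀/(2π) = 4518 Hz.
Step 4 — Series Q: Q = ω₀L/R = 2.839e+04·0.0264/30 = 24.98.
Step 5 — 3dB bandwidth: Δω = ω₀/Q = 1136 rad/s; BW = Δω/(2π) = 180.9 Hz.

(a) f₀ = 4518 Hz  (b) Q = 24.98  (c) BW = 180.9 Hz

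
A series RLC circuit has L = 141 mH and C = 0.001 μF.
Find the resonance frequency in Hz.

Step 1 — Resonance condition Im(Z)=0 gives ω₀ = 1/√(LC).
Step 2 — ω₀ = 1/√(0.141·1e-09) = 8.422e+04 rad/s.
Step 3 — f₀ = ω₀/(2π) = 1.34e+04 Hz.

f₀ = 1.34e+04 Hz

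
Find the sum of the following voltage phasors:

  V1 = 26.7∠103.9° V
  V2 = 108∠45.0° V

Step 1 — Convert each phasor to rectangular form:
  V1 = 26.7·(cos(103.9°) + j·sin(103.9°)) = -6.414 + j25.92 V
  V2 = 108·(cos(45.0°) + j·sin(45.0°)) = 76.37 + j76.37 V
Step 2 — Sum components: V_total = 69.95 + j102.3 V.
Step 3 — Convert to polar: |V_total| = 123.9 V, ∠V_total = 55.6°.

V_total = 123.9∠55.6° V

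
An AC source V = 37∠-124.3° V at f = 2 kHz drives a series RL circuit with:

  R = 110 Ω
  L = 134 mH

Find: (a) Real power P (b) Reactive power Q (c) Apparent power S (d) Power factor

Step 1 — Angular frequency: ω = 2π·f = 2π·2000 = 1.257e+04 rad/s.
Step 2 — Component impedances:
  R: Z = R = 110 Ω
  L: Z = jωL = j·1.257e+04·0.134 = 0 + j1684 Ω
Step 3 — Series combination: Z_total = R + L = 110 + j1684 Ω = 1687∠86.3° Ω.
Step 4 — Source phasor: V = 37∠-124.3° V = -20.85 - j30.57 V.
Step 5 — Current: I = V / Z = -0.01888 + j0.01115 A = 0.02193∠149.4° A.
Step 6 — Complex power: S = V·I* = 0.05288 + j0.8095 VA.
Step 7 — Real power: P = Re(S) = 0.05288 W.
Step 8 — Reactive power: Q = Im(S) = 0.8095 VAR.
Step 9 — Apparent power: |S| = 0.8113 VA.
Step 10 — Power factor: PF = P/|S| = 0.06519 (lagging).

(a) P = 0.05288 W  (b) Q = 0.8095 VAR  (c) S = 0.8113 VA  (d) PF = 0.06519 (lagging)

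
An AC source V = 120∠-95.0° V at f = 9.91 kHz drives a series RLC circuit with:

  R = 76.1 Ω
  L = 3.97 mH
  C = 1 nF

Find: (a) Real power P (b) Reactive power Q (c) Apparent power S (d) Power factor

Step 1 — Angular frequency: ω = 2π·f = 2π·9910 = 6.227e+04 rad/s.
Step 2 — Component impedances:
  R: Z = R = 76.1 Ω
  L: Z = jωL = j·6.227e+04·0.00397 = 0 + j247.2 Ω
  C: Z = 1/(jωC) = -j/(ω·C) = 0 - j1.606e+04 Ω
Step 3 — Series combination: Z_total = R + L + C = 76.1 - j1.581e+04 Ω = 1.581e+04∠-89.7° Ω.
Step 4 — Source phasor: V = 120∠-95.0° V = -10.46 - j119.5 V.
Step 5 — Current: I = V / Z = 0.007557 - j0.0006978 A = 0.007589∠-5.3° A.
Step 6 — Complex power: S = V·I* = 0.004382 - j0.9106 VA.
Step 7 — Real power: P = Re(S) = 0.004382 W.
Step 8 — Reactive power: Q = Im(S) = -0.9106 VAR.
Step 9 — Apparent power: |S| = 0.9106 VA.
Step 10 — Power factor: PF = P/|S| = 0.004812 (leading).

(a) P = 0.004382 W  (b) Q = -0.9106 VAR  (c) S = 0.9106 VA  (d) PF = 0.004812 (leading)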